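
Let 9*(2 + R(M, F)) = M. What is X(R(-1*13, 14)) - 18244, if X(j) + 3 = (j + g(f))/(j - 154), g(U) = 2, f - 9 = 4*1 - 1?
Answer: -1988922/109 ≈ -18247.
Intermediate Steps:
R(M, F) = -2 + M/9
f = 12 (f = 9 + (4*1 - 1) = 9 + (4 - 1) = 9 + 3 = 12)
X(j) = -3 + (2 + j)/(-154 + j) (X(j) = -3 + (j + 2)/(j - 154) = -3 + (2 + j)/(-154 + j))
X(R(-1*13, 14)) - 18244 = 2*(232 - (-2 + (-1*13)/9))/(-154 + (-2 + (-1*13)/9)) - 18244 = 2*(232 - (-2 + (⅑)*(-13)))/(-154 + (-2 + (⅑)*(-13))) - 18244 = 2*(232 - (-2 - 13/9))/(-154 + (-2 - 13/9)) - 18244 = 2*(232 - 1*(-31/9))/(-154 - 31/9) - 18244 = 2*(232 + 31/9)/(-1417/9) - 18244 = 2*(-9/1417)*(2119/9) - 18244 = -326/109 - 18244 = -1988922/109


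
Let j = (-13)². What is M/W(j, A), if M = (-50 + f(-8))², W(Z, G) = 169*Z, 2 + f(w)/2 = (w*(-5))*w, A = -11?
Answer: 481636/28561 ≈ 16.863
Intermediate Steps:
f(w) = -4 - 10*w² (f(w) = -4 + 2*((w*(-5))*w) = -4 + 2*((-5*w)*w) = -4 + 2*(-5*w²) = -4 - 10*w²)
j = 169
M = 481636 (M = (-50 + (-4 - 10*(-8)²))² = (-50 + (-4 - 10*64))² = (-50 + (-4 - 640))² = (-50 - 644)² = (-694)² = 481636)
M/W(j, A) = 481636/((169*169)) = 481636/28561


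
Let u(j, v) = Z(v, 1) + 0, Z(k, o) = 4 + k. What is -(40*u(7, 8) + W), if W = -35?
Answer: -445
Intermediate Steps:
u(j, v) = 4 + v (u(j, v) = (4 + v) + 0 = 4 + v)
-(40*u(7, 8) + W) = -(40*(4 + 8) - 35) = -(40*12 - 35) = -(480 - 35) = -1*445 = -445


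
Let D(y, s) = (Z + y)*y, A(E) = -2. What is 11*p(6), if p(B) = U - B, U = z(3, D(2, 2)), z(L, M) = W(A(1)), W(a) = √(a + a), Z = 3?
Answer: -66 + 22*I ≈ -66.0 + 22.0*I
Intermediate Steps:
W(a) = √2*√a (W(a) = √(2*a) = √2*√a)
D(y, s) = y*(3 + y) (D(y, s) = (3 + y)*y = y*(3 + y))
z(L, M) = 2*I (z(L, M) = √2*√(-2) = √2*(I*√2) = 2*I)
U = 2*I ≈ 2.0*I
p(B) = -B + 2*I (p(B) = 2*I - B = -B + 2*I)
11*p(6) = 11*(-1*6 + 2*I) = 11*(-6 + 2*I) = -66 + 22*I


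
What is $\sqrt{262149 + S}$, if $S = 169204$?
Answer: $\sqrt{431353} \approx 656.77$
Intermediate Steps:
$\sqrt{262149 + S} = \sqrt{262149 + 169204} = \sqrt{431353}$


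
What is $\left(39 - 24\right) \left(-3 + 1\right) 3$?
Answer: $-90$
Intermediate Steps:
$\left(39 - 24\right) \left(-3 + 1\right) 3 = 15 \left(\left(-2\right) 3\right) = 15 \left(-6\right) = -90$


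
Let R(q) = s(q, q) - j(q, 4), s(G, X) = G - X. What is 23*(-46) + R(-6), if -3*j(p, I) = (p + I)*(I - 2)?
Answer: -3178/3 ≈ -1059.3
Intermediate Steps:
j(p, I) = -(-2 + I)*(I + p)/3 (j(p, I) = -(p + I)*(I - 2)/3 = -(I + p)*(-2 + I)/3 = -(-2 + I)*(I + p)/3)
R(q) = 8/3 + 2*q/3 (R(q) = (q - q) - (-1/3*4**2 + (2/3)*4 + 2*q/3 - 1/3*4*q) = 0 - (-1/3*16 + 8/3 + 2*q/3 - 4*q/3) = 0 - (-16/3 + 8/3 + 2*q/3 - 4*q/3) = 0 - (-8/3 - 2*q/3) = 0 + (8/3 + 2*q/3) = 8/3 + 2*q/3)
23*(-46) + R(-6) = 23*(-46) + (8/3 + (2/3)*(-6)) = -1058 + (8/3 - 4) = -1058 - 4/3 = -3178/3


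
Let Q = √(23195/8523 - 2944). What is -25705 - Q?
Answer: -25705 - I*√23739885599/2841 ≈ -25705.0 - 54.234*I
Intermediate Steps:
Q = I*√23739885599/2841 (Q = √(23195*(1/8523) - 2944) = √(23195/8523 - 2944) = √(-25068517/8523) = I*√23739885599/2841 ≈ 54.234*I)
-25705 - Q = -25705 - I*√23739885599/2841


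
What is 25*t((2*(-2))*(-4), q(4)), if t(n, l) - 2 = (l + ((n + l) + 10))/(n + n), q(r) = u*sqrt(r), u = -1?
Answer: 1075/16 ≈ 67.188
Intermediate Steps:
q(r) = -sqrt(r)
t(n, l) = 2 + (10 + n + 2*l)/(2*n) (t(n, l) = 2 + (l + ((n + l) + 10))/(n + n) = 2 + (l + ((l + n) + 10))/((2*n)) = 2 + (l + (10 + l + n))*(1/(2*n)) = 2 + (10 + n + 2*l)*(1/(2*n)) = 2 + (10 + n + 2*l)/(2*n))
25*t((2*(-2))*(-4), q(4)) = 25*((5 - sqrt(4) + 5*((2*(-2))*(-4))/2)/(((2*(-2))*(-4)))) = 25*((5 - 1*2 + 5*(-4*(-4))/2)/((-4*(-4)))) = 25*((5 - 2 + (5/2)*16)/16) = 25*((5 - 2 + 40)/16) = 25*((1/16)*43) = 25*(43/16) = 1075/16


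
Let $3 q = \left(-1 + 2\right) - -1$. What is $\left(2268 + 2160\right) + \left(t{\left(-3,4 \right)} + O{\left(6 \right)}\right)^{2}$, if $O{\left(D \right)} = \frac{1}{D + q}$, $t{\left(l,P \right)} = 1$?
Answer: $\frac{1771729}{400} \approx 4429.3$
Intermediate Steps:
$q = \frac{2}{3}$ ($q = \frac{\left(-1 + 2\right) - -1}{3} = \frac{1 + 1}{3} = \frac{1}{3} \cdot 2 = \frac{2}{3} \approx 0.66667$)
$O{\left(D \right)} = \frac{1}{\frac{2}{3} + D}$ ($O{\left(D \right)} = \frac{1}{D + \frac{2}{3}} = \frac{1}{\frac{2}{3} + D}$)
$\left(2268 + 2160\right) + \left(t{\left(-3,4 \right)} + O{\left(6 \right)}\right)^{2} = \left(2268 + 2160\right) + \left(1 + \frac{3}{2 + 3 \cdot 6}\right)^{2} = 4428 + \left(1 + \frac{3}{2 + 18}\right)^{2} = 4428 + \left(1 + \frac{3}{20}\right)^{2} = 4428 + \left(\frac{23}{20}\right)^{2} = 4428 + \frac{529}{400} = \frac{1771729}{400}$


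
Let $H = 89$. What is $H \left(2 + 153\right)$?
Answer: $13795$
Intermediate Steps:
$H \left(2 + 153\right) = 89 \left(2 + 153\right) = 89 \cdot 155 = 13795$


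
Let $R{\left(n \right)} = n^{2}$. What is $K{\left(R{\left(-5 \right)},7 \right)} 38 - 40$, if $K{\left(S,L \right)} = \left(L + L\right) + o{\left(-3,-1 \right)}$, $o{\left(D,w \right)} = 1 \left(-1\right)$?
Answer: $454$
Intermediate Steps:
$o{\left(D,w \right)} = -1$
$K{\left(S,L \right)} = -1 + 2 L$ ($K{\left(S,L \right)} = \left(L + L\right) - 1 = 2 L - 1 = -1 + 2 L$)
$K{\left(R{\left(-5 \right)},7 \right)} 38 - 40 = \left(-1 + 2 \cdot 7\right) 38 - 40 = \left(-1 + 14\right) 38 - 40 = 13 \cdot 38 - 40 = 494 - 40 = 454$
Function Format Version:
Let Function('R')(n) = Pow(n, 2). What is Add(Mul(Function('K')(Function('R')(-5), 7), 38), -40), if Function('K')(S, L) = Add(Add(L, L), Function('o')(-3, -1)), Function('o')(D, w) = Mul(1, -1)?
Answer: 454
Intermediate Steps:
Function('o')(D, w) = -1
Function('K')(S, L) = Add(-1, Mul(2, L)) (Function('K')(S, L) = Add(Add(L, L), -1) = Add(Mul(2, L), -1) = Add(-1, Mul(2, L)))
Add(Mul(Function('K')(Function('R')(-5), 7), 38), -40) = Add(Mul(Add(-1, Mul(2, 7)), 38), -40) = Add(Mul(Add(-1, 14), 38), -40) = Add(Mul(13, 38), -40) = Add(494, -40) = 454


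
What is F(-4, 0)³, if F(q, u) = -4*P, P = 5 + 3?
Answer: -32768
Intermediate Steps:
P = 8
F(q, u) = -32 (F(q, u) = -4*8 = -32)
F(-4, 0)³ = (-32)³ = -32768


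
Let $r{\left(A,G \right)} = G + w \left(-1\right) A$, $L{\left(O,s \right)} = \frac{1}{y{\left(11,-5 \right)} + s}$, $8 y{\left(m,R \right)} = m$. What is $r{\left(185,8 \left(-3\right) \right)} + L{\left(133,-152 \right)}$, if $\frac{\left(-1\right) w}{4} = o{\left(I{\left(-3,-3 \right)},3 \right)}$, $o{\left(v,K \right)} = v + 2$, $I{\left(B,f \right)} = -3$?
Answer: $- \frac{920628}{1205} \approx -764.01$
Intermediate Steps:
$o{\left(v,K \right)} = 2 + v$
$w = 4$ ($w = - 4 \left(2 - 3\right) = \left(-4\right) \left(-1\right) = 4$)
$y{\left(m,R \right)} = \frac{m}{8}$
$L{\left(O,s \right)} = \frac{1}{\frac{11}{8} + s}$ ($L{\left(O,s \right)} = \frac{1}{\frac{1}{8} \cdot 11 + s} = \frac{1}{\frac{11}{8} + s}$)
$r{\left(A,G \right)} = G - 4 A$ ($r{\left(A,G \right)} = G + 4 \left(-1\right) A = G - 4 A$)
$r{\left(185,8 \left(-3\right) \right)} + L{\left(133,-152 \right)} = \left(8 \left(-3\right) - 740\right) + \frac{8}{11 + 8 \left(-152\right)} = \left(-24 - 740\right) + \frac{8}{11 - 1216} = -764 + \frac{8}{-1205} = -764 + 8 \left(- \frac{1}{1205}\right) = -764 - \frac{8}{1205} = - \frac{920628}{1205}$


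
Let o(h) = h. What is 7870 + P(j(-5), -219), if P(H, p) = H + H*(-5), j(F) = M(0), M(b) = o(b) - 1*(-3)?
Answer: 7858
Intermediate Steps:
M(b) = 3 + b (M(b) = b - 1*(-3) = b + 3 = 3 + b)
j(F) = 3 (j(F) = 3 + 0 = 3)
P(H, p) = -4*H (P(H, p) = H - 5*H = -4*H)
7870 + P(j(-5), -219) = 7870 - 4*3 = 7870 - 12 = 7858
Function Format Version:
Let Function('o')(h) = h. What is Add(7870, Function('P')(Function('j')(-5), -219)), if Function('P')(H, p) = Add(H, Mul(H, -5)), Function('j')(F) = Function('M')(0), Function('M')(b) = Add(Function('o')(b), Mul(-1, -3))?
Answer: 7858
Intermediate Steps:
Function('M')(b) = Add(3, b) (Function('M')(b) = Add(b, Mul(-1, -3)) = Add(b, 3) = Add(3, b))
Function('j')(F) = 3 (Function('j')(F) = Add(3, 0) = 3)
Function('P')(H, p) = Mul(-4, H) (Function('P')(H, p) = Add(H, Mul(-5, H)) = Mul(-4, H))
Add(7870, Function('P')(Function('j')(-5), -219)) = Add(7870, Mul(-4, 3)) = Add(7870, -12) = 7858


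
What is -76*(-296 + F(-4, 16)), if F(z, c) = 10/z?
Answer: 22686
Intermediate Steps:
-76*(-296 + F(-4, 16)) = -76*(-296 + 10/(-4)) = -76*(-296 + 10*(-¼)) = -76*(-296 - 5/2) = -76*(-597/2) = 22686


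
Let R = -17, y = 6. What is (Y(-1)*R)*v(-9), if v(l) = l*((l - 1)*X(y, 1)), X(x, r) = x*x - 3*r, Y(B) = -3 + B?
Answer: 201960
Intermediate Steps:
X(x, r) = x² - 3*r
v(l) = l*(-33 + 33*l) (v(l) = l*((l - 1)*(6² - 3*1)) = l*((-1 + l)*(36 - 3)) = l*((-1 + l)*33) = l*(-33 + 33*l))
(Y(-1)*R)*v(-9) = ((-3 - 1)*(-17))*(33*(-9)*(-1 - 9)) = (-4*(-17))*(33*(-9)*(-10)) = 68*2970 = 201960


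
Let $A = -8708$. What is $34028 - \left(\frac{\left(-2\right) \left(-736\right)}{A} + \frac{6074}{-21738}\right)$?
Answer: $\frac{805174784105}{23661813} \approx 34028.0$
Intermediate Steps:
$34028 - \left(\frac{\left(-2\right) \left(-736\right)}{A} + \frac{6074}{-21738}\right) = 34028 - \left(\frac{\left(-2\right) \left(-736\right)}{-8708} + \frac{6074}{-21738}\right) = 34028 - \left(1472 \left(- \frac{1}{8708}\right) + 6074 \left(- \frac{1}{21738}\right)\right) = 34028 - \left(- \frac{368}{2177} - \frac{3037}{10869}\right) = 34028 - - \frac{10611341}{23661813} = 34028 + \frac{10611341}{23661813} = \frac{805174784105}{23661813}$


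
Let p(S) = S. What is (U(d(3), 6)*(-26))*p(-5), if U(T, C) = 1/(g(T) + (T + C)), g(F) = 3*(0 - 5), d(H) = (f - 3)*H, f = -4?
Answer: -13/3 ≈ -4.3333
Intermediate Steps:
d(H) = -7*H (d(H) = (-4 - 3)*H = -7*H)
g(F) = -15 (g(F) = 3*(-5) = -15)
U(T, C) = 1/(-15 + C + T) (U(T, C) = 1/(-15 + (T + C)) = 1/(-15 + (C + T)) = 1/(-15 + C + T))
(U(d(3), 6)*(-26))*p(-5) = (-26/(-15 + 6 - 7*3))*(-5) = (-26/(-15 + 6 - 21))*(-5) = (-26/(-30))*(-5) = -1/30*(-26)*(-5) = (13/15)*(-5) = -13/3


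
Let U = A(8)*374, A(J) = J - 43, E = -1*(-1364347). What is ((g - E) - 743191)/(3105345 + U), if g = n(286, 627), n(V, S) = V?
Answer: -2107252/3092255 ≈ -0.68146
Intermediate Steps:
g = 286
E = 1364347
A(J) = -43 + J
U = -13090 (U = (-43 + 8)*374 = -35*374 = -13090)
((g - E) - 743191)/(3105345 + U) = ((286 - 1*1364347) - 743191)/(3105345 - 13090) = ((286 - 1364347) - 743191)/3092255 = (-1364061 - 743191)*(1/3092255) = -2107252*1/3092255 = -2107252/3092255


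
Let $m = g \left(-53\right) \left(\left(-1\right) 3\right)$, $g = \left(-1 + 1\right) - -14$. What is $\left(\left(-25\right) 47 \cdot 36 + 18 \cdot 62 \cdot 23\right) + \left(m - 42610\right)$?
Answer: $-57016$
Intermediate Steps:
$g = 14$ ($g = 0 + 14 = 14$)
$m = 2226$ ($m = 14 \left(-53\right) \left(\left(-1\right) 3\right) = \left(-742\right) \left(-3\right) = 2226$)
$\left(\left(-25\right) 47 \cdot 36 + 18 \cdot 62 \cdot 23\right) + \left(m - 42610\right) = \left(\left(-25\right) 47 \cdot 36 + 18 \cdot 62 \cdot 23\right) + \left(2226 - 42610\right) = \left(\left(-1175\right) 36 + 1116 \cdot 23\right) - 40384 = \left(-42300 + 25668\right) - 40384 = -16632 - 40384 = -57016$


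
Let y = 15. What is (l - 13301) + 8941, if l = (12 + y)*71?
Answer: -2443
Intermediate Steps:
l = 1917 (l = (12 + 15)*71 = 27*71 = 1917)
(l - 13301) + 8941 = (1917 - 13301) + 8941 = -11384 + 8941 = -2443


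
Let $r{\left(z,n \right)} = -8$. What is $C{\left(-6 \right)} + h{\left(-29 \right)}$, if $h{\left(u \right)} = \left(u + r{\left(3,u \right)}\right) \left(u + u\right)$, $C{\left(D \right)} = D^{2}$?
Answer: $2182$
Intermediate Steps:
$h{\left(u \right)} = 2 u \left(-8 + u\right)$ ($h{\left(u \right)} = \left(u - 8\right) \left(u + u\right) = \left(-8 + u\right) 2 u = 2 u \left(-8 + u\right)$)
$C{\left(-6 \right)} + h{\left(-29 \right)} = \left(-6\right)^{2} + 2 \left(-29\right) \left(-8 - 29\right) = 36 + 2 \left(-29\right) \left(-37\right) = 36 + 2146 = 2182$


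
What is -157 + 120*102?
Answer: 12083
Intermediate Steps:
-157 + 120*102 = -157 + 12240 = 12083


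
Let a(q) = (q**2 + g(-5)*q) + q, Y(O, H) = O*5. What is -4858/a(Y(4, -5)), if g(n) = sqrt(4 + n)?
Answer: -51009/4420 + 2429*I/4420 ≈ -11.54 + 0.54955*I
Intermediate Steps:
Y(O, H) = 5*O
a(q) = q + q**2 + I*q (a(q) = (q**2 + sqrt(4 - 5)*q) + q = (q**2 + sqrt(-1)*q) + q = (q**2 + I*q) + q = q + q**2 + I*q)
-4858/a(Y(4, -5)) = -4858*1/(20*(1 + I + 5*4)) = -4858*1/(20*(1 + I + 20)) = -(51009/4420 - 2429*I/4420) = -4858*(420 - 20*I)/176800 = -2429*(420 - 20*I)/88400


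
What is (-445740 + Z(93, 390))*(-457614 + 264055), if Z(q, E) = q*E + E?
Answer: 79181115720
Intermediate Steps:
Z(q, E) = E + E*q (Z(q, E) = E*q + E = E + E*q)
(-445740 + Z(93, 390))*(-457614 + 264055) = (-445740 + 390*(1 + 93))*(-457614 + 264055) = (-445740 + 390*94)*(-193559) = (-445740 + 36660)*(-193559) = -409080*(-193559) = 79181115720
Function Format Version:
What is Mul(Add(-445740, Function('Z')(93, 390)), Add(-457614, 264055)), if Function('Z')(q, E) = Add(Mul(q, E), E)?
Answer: 79181115720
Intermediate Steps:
Function('Z')(q, E) = Add(E, Mul(E, q)) (Function('Z')(q, E) = Add(Mul(E, q), E) = Add(E, Mul(E, q)))
Mul(Add(-445740, Function('Z')(93, 390)), Add(-457614, 264055)) = Mul(Add(-445740, Mul(390, Add(1, 93))), Add(-457614, 264055)) = Mul(Add(-445740, Mul(390, 94)), -193559) = Mul(Add(-445740, 36660), -193559) = Mul(-409080, -193559) = 79181115720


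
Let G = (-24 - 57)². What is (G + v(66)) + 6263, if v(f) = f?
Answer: 12890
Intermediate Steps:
G = 6561 (G = (-81)² = 6561)
(G + v(66)) + 6263 = (6561 + 66) + 6263 = 6627 + 6263 = 12890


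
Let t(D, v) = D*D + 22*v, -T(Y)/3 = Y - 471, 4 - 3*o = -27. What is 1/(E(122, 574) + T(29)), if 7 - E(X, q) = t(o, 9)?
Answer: 9/9254 ≈ 0.00097255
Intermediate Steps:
o = 31/3 (o = 4/3 - 1/3*(-27) = 4/3 + 9 = 31/3 ≈ 10.333)
T(Y) = 1413 - 3*Y (T(Y) = -3*(Y - 471) = -3*(-471 + Y) = 1413 - 3*Y)
t(D, v) = D**2 + 22*v
E(X, q) = -2680/9 (E(X, q) = 7 - ((31/3)**2 + 22*9) = 7 - (961/9 + 198) = 7 - 1*2743/9 = 7 - 2743/9 = -2680/9)
1/(E(122, 574) + T(29)) = 1/(-2680/9 + (1413 - 3*29)) = 1/(-2680/9 + (1413 - 87)) = 1/(-2680/9 + 1326) = 1/(9254/9) = 9/9254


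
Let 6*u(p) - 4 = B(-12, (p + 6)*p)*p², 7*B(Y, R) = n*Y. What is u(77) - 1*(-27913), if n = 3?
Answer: 68495/3 ≈ 22832.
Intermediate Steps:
B(Y, R) = 3*Y/7 (B(Y, R) = (3*Y)/7 = 3*Y/7)
u(p) = ⅔ - 6*p²/7 (u(p) = ⅔ + (((3/7)*(-12))*p²)/6 = ⅔ + (-36*p²/7)/6 = ⅔ - 6*p²/7)
u(77) - 1*(-27913) = (⅔ - 6/7*77²) - 1*(-27913) = (⅔ - 6/7*5929) + 27913 = (⅔ - 5082) + 27913 = -15244/3 + 27913 = 68495/3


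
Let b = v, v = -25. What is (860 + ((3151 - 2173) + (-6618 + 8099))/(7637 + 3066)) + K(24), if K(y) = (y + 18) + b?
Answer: 9388990/10703 ≈ 877.23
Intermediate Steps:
b = -25
K(y) = -7 + y (K(y) = (y + 18) - 25 = (18 + y) - 25 = -7 + y)
(860 + ((3151 - 2173) + (-6618 + 8099))/(7637 + 3066)) + K(24) = (860 + ((3151 - 2173) + (-6618 + 8099))/(7637 + 3066)) + (-7 + 24) = (860 + (978 + 1481)/10703) + 17 = (860 + 2459*(1/10703)) + 17 = (860 + 2459/10703) + 17 = 9207039/10703 + 17 = 9388990/10703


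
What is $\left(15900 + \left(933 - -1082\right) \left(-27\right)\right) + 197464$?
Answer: $158959$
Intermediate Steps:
$\left(15900 + \left(933 - -1082\right) \left(-27\right)\right) + 197464 = \left(15900 + \left(933 + 1082\right) \left(-27\right)\right) + 197464 = \left(15900 + 2015 \left(-27\right)\right) + 197464 = \left(15900 - 54405\right) + 197464 = -38505 + 197464 = 158959$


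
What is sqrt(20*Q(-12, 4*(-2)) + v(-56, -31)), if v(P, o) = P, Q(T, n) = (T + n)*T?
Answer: 2*sqrt(1186) ≈ 68.877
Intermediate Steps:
Q(T, n) = T*(T + n)
sqrt(20*Q(-12, 4*(-2)) + v(-56, -31)) = sqrt(20*(-12*(-12 + 4*(-2))) - 56) = sqrt(20*(-12*(-12 - 8)) - 56) = sqrt(20*(-12*(-20)) - 56) = sqrt(20*240 - 56) = sqrt(4800 - 56) = sqrt(4744) = 2*sqrt(1186)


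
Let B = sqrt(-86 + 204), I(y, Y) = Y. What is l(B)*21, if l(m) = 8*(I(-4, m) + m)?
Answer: 336*sqrt(118) ≈ 3649.9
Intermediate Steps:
B = sqrt(118) ≈ 10.863
l(m) = 16*m (l(m) = 8*(m + m) = 8*(2*m) = 16*m)
l(B)*21 = (16*sqrt(118))*21 = 336*sqrt(118)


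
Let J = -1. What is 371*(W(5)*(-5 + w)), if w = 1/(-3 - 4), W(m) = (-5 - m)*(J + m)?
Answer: 76320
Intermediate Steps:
W(m) = (-1 + m)*(-5 - m) (W(m) = (-5 - m)*(-1 + m) = (-1 + m)*(-5 - m))
w = -⅐ (w = 1/(-7) = -⅐ ≈ -0.14286)
371*(W(5)*(-5 + w)) = 371*((5 - 1*5² - 4*5)*(-5 - ⅐)) = 371*((5 - 1*25 - 20)*(-36/7)) = 371*((5 - 25 - 20)*(-36/7)) = 371*(-40*(-36/7)) = 371*(1440/7) = 76320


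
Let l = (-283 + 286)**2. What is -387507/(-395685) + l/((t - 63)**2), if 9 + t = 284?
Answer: 5806558591/5927888880 ≈ 0.97953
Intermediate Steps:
t = 275 (t = -9 + 284 = 275)
l = 9 (l = 3**2 = 9)
-387507/(-395685) + l/((t - 63)**2) = -387507/(-395685) + 9/((275 - 63)**2) = -387507*(-1/395685) + 9/(212**2) = 129169/131895 + 9/44944 = 5806558591/5927888880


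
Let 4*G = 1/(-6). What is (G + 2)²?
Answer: 2209/576 ≈ 3.8351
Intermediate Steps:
G = -1/24 (G = (¼)/(-6) = (¼)*(-⅙) = -1/24 ≈ -0.041667)
(G + 2)² = (-1/24 + 2)² = (47/24)² = 2209/576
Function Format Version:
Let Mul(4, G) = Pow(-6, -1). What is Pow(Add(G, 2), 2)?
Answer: Rational(2209, 576) ≈ 3.8351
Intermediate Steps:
G = Rational(-1, 24) (G = Mul(Rational(1, 4), Pow(-6, -1)) = Mul(Rational(1, 4), Rational(-1, 6)) = Rational(-1, 24) ≈ -0.041667)
Pow(Add(G, 2), 2) = Pow(Add(Rational(-1, 24), 2), 2) = Pow(Rational(47, 24), 2) = Rational(2209, 576)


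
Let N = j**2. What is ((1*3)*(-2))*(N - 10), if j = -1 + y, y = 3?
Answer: 36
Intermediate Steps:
j = 2 (j = -1 + 3 = 2)
N = 4 (N = 2**2 = 4)
((1*3)*(-2))*(N - 10) = ((1*3)*(-2))*(4 - 10) = (3*(-2))*(-6) = -6*(-6) = 36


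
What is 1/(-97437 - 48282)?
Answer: -1/145719 ≈ -6.8625e-6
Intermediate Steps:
1/(-97437 - 48282) = 1/(-145719) = -1/145719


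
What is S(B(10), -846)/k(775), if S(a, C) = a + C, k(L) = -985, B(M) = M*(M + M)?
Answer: 646/985 ≈ 0.65584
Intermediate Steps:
B(M) = 2*M² (B(M) = M*(2*M) = 2*M²)
S(a, C) = C + a
S(B(10), -846)/k(775) = (-846 + 2*10²)/(-985) = (-846 + 2*100)*(-1/985) = (-846 + 200)*(-1/985) = -646*(-1/985) = 646/985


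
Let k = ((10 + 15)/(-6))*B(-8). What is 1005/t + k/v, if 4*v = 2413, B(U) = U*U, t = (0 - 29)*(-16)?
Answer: 5790395/3358896 ≈ 1.7239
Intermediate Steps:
t = 464 (t = -29*(-16) = 464)
B(U) = U²
v = 2413/4 (v = (¼)*2413 = 2413/4 ≈ 603.25)
k = -800/3 (k = ((10 + 15)/(-6))*(-8)² = (25*(-⅙))*64 = -25/6*64 = -800/3 ≈ -266.67)
1005/t + k/v = 1005/464 - 800/(3*2413/4) = 1005*(1/464) - 800/3*4/2413 = 1005/464 - 3200/7239 = 5790395/3358896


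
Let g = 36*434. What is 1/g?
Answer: 1/15624 ≈ 6.4004e-5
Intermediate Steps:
g = 15624
1/g = 1/15624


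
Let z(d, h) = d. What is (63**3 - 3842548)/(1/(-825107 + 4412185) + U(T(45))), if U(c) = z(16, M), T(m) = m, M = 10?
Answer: -12886581302078/57393249 ≈ -2.2453e+5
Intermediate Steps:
U(c) = 16
(63**3 - 3842548)/(1/(-825107 + 4412185) + U(T(45))) = (63**3 - 3842548)/(1/(-825107 + 4412185) + 16) = (250047 - 3842548)/(1/3587078 + 16) = -3592501/(1/3587078 + 16) = -3592501/57393249/3587078 = -3592501*3587078/57393249 = -12886581302078/57393249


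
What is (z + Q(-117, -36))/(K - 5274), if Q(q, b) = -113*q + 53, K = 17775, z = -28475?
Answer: -563/463 ≈ -1.2160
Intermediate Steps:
Q(q, b) = 53 - 113*q
(z + Q(-117, -36))/(K - 5274) = (-28475 + (53 - 113*(-117)))/(17775 - 5274) = (-28475 + (53 + 13221))/12501 = (-28475 + 13274)*(1/12501) = -15201*1/12501 = -563/463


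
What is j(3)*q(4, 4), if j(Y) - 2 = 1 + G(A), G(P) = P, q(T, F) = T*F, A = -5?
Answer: -32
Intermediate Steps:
q(T, F) = F*T
j(Y) = -2 (j(Y) = 2 + (1 - 5) = 2 - 4 = -2)
j(3)*q(4, 4) = -8*4 = -2*16 = -32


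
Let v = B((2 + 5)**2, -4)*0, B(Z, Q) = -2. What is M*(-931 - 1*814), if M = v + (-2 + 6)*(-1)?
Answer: 6980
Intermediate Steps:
v = 0 (v = -2*0 = 0)
M = -4 (M = 0 + (-2 + 6)*(-1) = 0 + 4*(-1) = 0 - 4 = -4)
M*(-931 - 1*814) = -4*(-931 - 1*814) = -4*(-931 - 814) = -4*(-1745) = 6980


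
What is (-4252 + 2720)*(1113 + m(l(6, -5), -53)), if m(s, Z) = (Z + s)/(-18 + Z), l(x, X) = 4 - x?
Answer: -121147496/71 ≈ -1.7063e+6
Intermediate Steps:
m(s, Z) = (Z + s)/(-18 + Z)
(-4252 + 2720)*(1113 + m(l(6, -5), -53)) = (-4252 + 2720)*(1113 + (-53 + (4 - 1*6))/(-18 - 53)) = -1532*(1113 + (-53 + (4 - 6))/(-71)) = -1532*(1113 - (-53 - 2)/71) = -1532*(1113 - 1/71*(-55)) = -1532*(1113 + 55/71) = -1532*79078/71 = -121147496/71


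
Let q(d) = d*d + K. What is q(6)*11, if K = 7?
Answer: 473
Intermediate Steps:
q(d) = 7 + d² (q(d) = d*d + 7 = d² + 7 = 7 + d²)
q(6)*11 = (7 + 6²)*11 = (7 + 36)*11 = 43*11 = 473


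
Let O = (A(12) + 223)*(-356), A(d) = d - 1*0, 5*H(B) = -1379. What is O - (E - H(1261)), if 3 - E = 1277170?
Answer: 5966156/5 ≈ 1.1932e+6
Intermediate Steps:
E = -1277167 (E = 3 - 1*1277170 = 3 - 1277170 = -1277167)
H(B) = -1379/5 (H(B) = (⅕)*(-1379) = -1379/5)
A(d) = d (A(d) = d + 0 = d)
O = -83660 (O = (12 + 223)*(-356) = 235*(-356) = -83660)
O - (E - H(1261)) = -83660 - (-1277167 - 1*(-1379/5)) = -83660 - (-1277167 + 1379/5) = -83660 - 1*(-6384456/5) = -83660 + 6384456/5 = 5966156/5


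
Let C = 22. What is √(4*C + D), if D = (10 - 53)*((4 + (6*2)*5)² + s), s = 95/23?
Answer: I*√93219115/23 ≈ 419.78*I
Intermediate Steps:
s = 95/23 (s = 95*(1/23) = 95/23 ≈ 4.1304)
D = -4055029/23 (D = (10 - 53)*((4 + (6*2)*5)² + 95/23) = -43*((4 + 12*5)² + 95/23) = -43*((4 + 60)² + 95/23) = -43*(64² + 95/23) = -43*(4096 + 95/23) = -43*94303/23 = -4055029/23 ≈ -1.7631e+5)
√(4*C + D) = √(4*22 - 4055029/23) = √(88 - 4055029/23) = √(-4053005/23) = I*√93219115/23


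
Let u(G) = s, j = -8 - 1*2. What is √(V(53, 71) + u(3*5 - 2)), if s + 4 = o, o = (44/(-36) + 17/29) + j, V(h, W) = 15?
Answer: √2755/87 ≈ 0.60331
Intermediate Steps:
j = -10 (j = -8 - 2 = -10)
o = -2776/261 (o = (44/(-36) + 17/29) - 10 = (44*(-1/36) + 17*(1/29)) - 10 = (-11/9 + 17/29) - 10 = -166/261 - 10 = -2776/261 ≈ -10.636)
s = -3820/261 (s = -4 - 2776/261 = -3820/261 ≈ -14.636)
u(G) = -3820/261
√(V(53, 71) + u(3*5 - 2)) = √(15 - 3820/261) = √(95/261) = √2755/87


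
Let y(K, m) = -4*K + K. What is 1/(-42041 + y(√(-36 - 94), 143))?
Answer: I/(-42041*I + 3*√130) ≈ -2.3786e-5 + 1.9353e-8*I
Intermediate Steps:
y(K, m) = -3*K
1/(-42041 + y(√(-36 - 94), 143)) = 1/(-42041 - 3*√(-36 - 94)) = 1/(-42041 - 3*I*√130)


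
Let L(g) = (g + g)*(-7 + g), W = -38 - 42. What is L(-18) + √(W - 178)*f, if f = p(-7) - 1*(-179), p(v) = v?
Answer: 900 + 172*I*√258 ≈ 900.0 + 2762.7*I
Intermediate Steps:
W = -80
f = 172 (f = -7 - 1*(-179) = -7 + 179 = 172)
L(g) = 2*g*(-7 + g) (L(g) = (2*g)*(-7 + g) = 2*g*(-7 + g))
L(-18) + √(W - 178)*f = 2*(-18)*(-7 - 18) + √(-80 - 178)*172 = 2*(-18)*(-25) + √(-258)*172 = 900 + (I*√258)*172 = 900 + 172*I*√258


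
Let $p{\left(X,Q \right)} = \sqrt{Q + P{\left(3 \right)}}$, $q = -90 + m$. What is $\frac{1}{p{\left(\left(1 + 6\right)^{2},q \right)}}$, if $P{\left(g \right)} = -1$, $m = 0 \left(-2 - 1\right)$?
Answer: $- \frac{i \sqrt{91}}{91} \approx - 0.10483 i$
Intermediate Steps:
$m = 0$ ($m = 0 \left(-3\right) = 0$)
$q = -90$ ($q = -90 + 0 = -90$)
$p{\left(X,Q \right)} = \sqrt{-1 + Q}$ ($p{\left(X,Q \right)} = \sqrt{Q - 1} = \sqrt{-1 + Q}$)
$\frac{1}{p{\left(\left(1 + 6\right)^{2},q \right)}} = \frac{1}{\sqrt{-1 - 90}} = \frac{1}{\sqrt{-91}} = \frac{1}{i \sqrt{91}} = - \frac{i \sqrt{91}}{91}$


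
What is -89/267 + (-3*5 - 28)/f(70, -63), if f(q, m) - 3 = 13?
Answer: -145/48 ≈ -3.0208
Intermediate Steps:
f(q, m) = 16 (f(q, m) = 3 + 13 = 16)
-89/267 + (-3*5 - 28)/f(70, -63) = -89/267 + (-3*5 - 28)/16 = -89*1/267 + (-15 - 28)*(1/16) = -⅓ - 43*1/16 = -⅓ - 43/16 = -145/48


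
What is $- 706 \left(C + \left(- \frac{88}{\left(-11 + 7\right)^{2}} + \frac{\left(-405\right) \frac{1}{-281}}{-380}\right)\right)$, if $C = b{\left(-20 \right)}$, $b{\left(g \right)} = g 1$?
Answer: $\frac{192264627}{10678} \approx 18006.0$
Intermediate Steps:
$b{\left(g \right)} = g$
$C = -20$
$- 706 \left(C + \left(- \frac{88}{\left(-11 + 7\right)^{2}} + \frac{\left(-405\right) \frac{1}{-281}}{-380}\right)\right) = - 706 \left(-20 + \left(- \frac{88}{\left(-11 + 7\right)^{2}} + \frac{\left(-405\right) \frac{1}{-281}}{-380}\right)\right) = - 706 \left(-20 + \left(- \frac{88}{\left(-4\right)^{2}} + \left(-405\right) \left(- \frac{1}{281}\right) \left(- \frac{1}{380}\right)\right)\right) = - 706 \left(-20 + \left(- \frac{88}{16} + \frac{405}{281} \left(- \frac{1}{380}\right)\right)\right) = - 706 \left(-20 - \frac{117539}{21356}\right) = \left(-706\right) \left(- \frac{544659}{21356}\right) = \frac{192264627}{10678}$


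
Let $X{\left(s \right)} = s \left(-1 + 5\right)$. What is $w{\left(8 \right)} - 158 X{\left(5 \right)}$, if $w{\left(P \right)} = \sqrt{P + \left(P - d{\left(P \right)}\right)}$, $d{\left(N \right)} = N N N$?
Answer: $-3160 + 4 i \sqrt{31} \approx -3160.0 + 22.271 i$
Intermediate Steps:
$X{\left(s \right)} = 4 s$ ($X{\left(s \right)} = s 4 = 4 s$)
$d{\left(N \right)} = N^{3}$ ($d{\left(N \right)} = N^{2} N = N^{3}$)
$w{\left(P \right)} = \sqrt{- P^{3} + 2 P}$ ($w{\left(P \right)} = \sqrt{P - \left(P^{3} - P\right)} = \sqrt{- P^{3} + 2 P}$)
$w{\left(8 \right)} - 158 X{\left(5 \right)} = \sqrt{8 \left(2 - 8^{2}\right)} - 158 \cdot 4 \cdot 5 = \sqrt{8 \left(2 - 64\right)} - 3160 = \sqrt{8 \left(-62\right)} - 3160 = \sqrt{-496} - 3160 = 4 i \sqrt{31} - 3160 = -3160 + 4 i \sqrt{31}$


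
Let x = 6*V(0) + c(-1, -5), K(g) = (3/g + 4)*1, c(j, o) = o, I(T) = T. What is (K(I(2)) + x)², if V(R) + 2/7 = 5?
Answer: 162409/196 ≈ 828.62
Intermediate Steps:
V(R) = 33/7 (V(R) = -2/7 + 5 = 33/7)
K(g) = 4 + 3/g (K(g) = (4 + 3/g)*1 = 4 + 3/g)
x = 163/7 (x = 6*(33/7) - 5 = 198/7 - 5 = 163/7 ≈ 23.286)
(K(I(2)) + x)² = ((4 + 3/2) + 163/7)² = (11/2 + 163/7)² = (403/14)² = 162409/196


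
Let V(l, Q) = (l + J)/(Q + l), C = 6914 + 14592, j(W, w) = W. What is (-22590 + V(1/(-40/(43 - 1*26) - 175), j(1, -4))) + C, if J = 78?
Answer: -3014679/2998 ≈ -1005.6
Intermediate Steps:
C = 21506
V(l, Q) = (78 + l)/(Q + l) (V(l, Q) = (l + 78)/(Q + l) = (78 + l)/(Q + l))
(-22590 + V(1/(-40/(43 - 1*26) - 175), j(1, -4))) + C = (-22590 + (78 + 1/(-40/(43 - 1*26) - 175))/(1 + 1/(-40/(43 - 1*26) - 175))) + 21506 = (-22590 + (78 + 1/(-40/(43 - 26) - 175))/(1 + 1/(-40/(43 - 26) - 175))) + 21506 = (-22590 + (78 + 1/(-40/17 - 175))/(1 + 1/(-40/17 - 175))) + 21506 = (-22590 + (78 + 1/(-3015/17))/(1 + 1/(-3015/17))) + 21506 = (-22590 + (78 - 17/3015)/(1 - 17/3015)) + 21506 = (-22590 + (235153/3015)/(2998/3015)) + 21506 = (-22590 + (3015/2998)*(235153/3015)) + 21506 = (-22590 + 235153/2998) + 21506 = -67489667/2998 + 21506 = -3014679/2998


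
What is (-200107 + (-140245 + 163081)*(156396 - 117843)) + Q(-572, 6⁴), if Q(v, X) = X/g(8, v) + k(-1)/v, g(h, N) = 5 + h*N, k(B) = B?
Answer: 2301371548752271/2614612 ≈ 8.8020e+8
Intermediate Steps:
g(h, N) = 5 + N*h
Q(v, X) = -1/v + X/(5 + 8*v) (Q(v, X) = X/(5 + v*8) - 1/v = X/(5 + 8*v) - 1/v = -1/v + X/(5 + 8*v))
(-200107 + (-140245 + 163081)*(156396 - 117843)) + Q(-572, 6⁴) = (-200107 + (-140245 + 163081)*(156396 - 117843)) + (-5 - 8*(-572) + 6⁴*(-572))/((-572)*(5 + 8*(-572))) = (-200107 + 22836*38553) - (-5 + 4576 + 1296*(-572))/(572*(5 - 4576)) = (-200107 + 880396308) - 1/572*(-5 + 4576 - 741312)/(-4571) = 880196201 - 1/572*(-1/4571)*(-736741) = 880196201 - 736741/2614612 = 2301371548752271/2614612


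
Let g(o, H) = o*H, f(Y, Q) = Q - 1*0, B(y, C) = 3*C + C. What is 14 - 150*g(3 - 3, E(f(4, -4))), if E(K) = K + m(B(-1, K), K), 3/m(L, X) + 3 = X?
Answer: 14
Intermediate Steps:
B(y, C) = 4*C
m(L, X) = 3/(-3 + X)
f(Y, Q) = Q (f(Y, Q) = Q + 0 = Q)
E(K) = K + 3/(-3 + K)
g(o, H) = H*o
14 - 150*g(3 - 3, E(f(4, -4))) = 14 - 150*(3 - 4*(-3 - 4))/(-3 - 4)*(3 - 3) = 14 - 150*(3 - 4*(-7))/(-7)*0 = 14 - 150*(-(3 + 28)/7)*0 = 14 - 150*(-⅐*31)*0 = 14 - (-4650)*0/7 = 14 - 150*0 = 14 + 0 = 14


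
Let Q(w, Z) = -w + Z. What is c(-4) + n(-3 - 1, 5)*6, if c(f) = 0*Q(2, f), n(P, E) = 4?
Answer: 24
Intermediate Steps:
Q(w, Z) = Z - w
c(f) = 0 (c(f) = 0*(f - 1*2) = 0*(f - 2) = 0*(-2 + f) = 0)
c(-4) + n(-3 - 1, 5)*6 = 0 + 4*6 = 0 + 24 = 24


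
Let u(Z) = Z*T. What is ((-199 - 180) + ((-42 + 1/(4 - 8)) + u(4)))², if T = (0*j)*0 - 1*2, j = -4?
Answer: 2948089/16 ≈ 1.8426e+5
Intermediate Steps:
T = -2 (T = (0*(-4))*0 - 1*2 = 0*0 - 2 = 0 - 2 = -2)
u(Z) = -2*Z (u(Z) = Z*(-2) = -2*Z)
((-199 - 180) + ((-42 + 1/(4 - 8)) + u(4)))² = ((-199 - 180) + ((-42 + 1/(4 - 8)) - 2*4))² = (-379 + ((-42 + 1/(-4)) - 8))² = (-379 + ((-42 - ¼) - 8))² = (-379 + (-169/4 - 8))² = (-379 - 201/4)² = (-1717/4)² = 2948089/16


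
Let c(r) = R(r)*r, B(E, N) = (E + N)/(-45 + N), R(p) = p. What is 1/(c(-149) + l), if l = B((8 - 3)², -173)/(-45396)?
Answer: 2474082/54927094445 ≈ 4.5043e-5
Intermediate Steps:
B(E, N) = (E + N)/(-45 + N)
c(r) = r² (c(r) = r*r = r²)
l = -37/2474082 (l = (((8 - 3)² - 173)/(-45 - 173))/(-45396) = ((5² - 173)/(-218))*(-1/45396) = -(25 - 173)/218*(-1/45396) = -1/218*(-148)*(-1/45396) = (74/109)*(-1/45396) = -37/2474082 ≈ -1.4955e-5)
1/(c(-149) + l) = 1/((-149)² - 37/2474082) = 1/(22201 - 37/2474082) = 1/(54927094445/2474082) = 2474082/54927094445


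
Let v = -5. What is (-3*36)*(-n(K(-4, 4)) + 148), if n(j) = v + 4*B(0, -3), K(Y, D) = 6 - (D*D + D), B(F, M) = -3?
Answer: -17820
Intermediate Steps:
K(Y, D) = 6 - D - D**2 (K(Y, D) = 6 - (D**2 + D) = 6 - (D + D**2) = 6 + (-D - D**2) = 6 - D - D**2)
n(j) = -17 (n(j) = -5 + 4*(-3) = -5 - 12 = -17)
(-3*36)*(-n(K(-4, 4)) + 148) = (-3*36)*(-1*(-17) + 148) = -108*(17 + 148) = -108*165 = -17820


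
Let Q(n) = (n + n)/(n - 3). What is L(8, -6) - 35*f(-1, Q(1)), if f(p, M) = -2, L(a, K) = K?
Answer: 64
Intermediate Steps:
Q(n) = 2*n/(-3 + n) (Q(n) = (2*n)/(-3 + n) = 2*n/(-3 + n))
L(8, -6) - 35*f(-1, Q(1)) = -6 - 35*(-2) = -6 + 70 = 64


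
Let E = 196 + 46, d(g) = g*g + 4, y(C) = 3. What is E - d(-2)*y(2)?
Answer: 218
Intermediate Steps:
d(g) = 4 + g² (d(g) = g² + 4 = 4 + g²)
E = 242
E - d(-2)*y(2) = 242 - (4 + (-2)²)*3 = 242 - (4 + 4)*3 = 242 - 8*3 = 242 - 1*24 = 242 - 24 = 218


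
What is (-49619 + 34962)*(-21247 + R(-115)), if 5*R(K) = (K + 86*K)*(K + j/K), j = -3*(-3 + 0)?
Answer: -15318367811/5 ≈ -3.0637e+9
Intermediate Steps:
j = 9 (j = -3*(-3) = 9)
R(K) = 87*K*(K + 9/K)/5 (R(K) = ((K + 86*K)*(K + 9/K))/5 = ((87*K)*(K + 9/K))/5 = (87*K*(K + 9/K))/5 = 87*K*(K + 9/K)/5)
(-49619 + 34962)*(-21247 + R(-115)) = (-49619 + 34962)*(-21247 + (783/5 + (87/5)*(-115)**2)) = -14657*(-21247 + (783/5 + (87/5)*13225)) = -14657*(-21247 + (783/5 + 230115)) = -14657*(-21247 + 1151358/5) = -14657*1045123/5 = -15318367811/5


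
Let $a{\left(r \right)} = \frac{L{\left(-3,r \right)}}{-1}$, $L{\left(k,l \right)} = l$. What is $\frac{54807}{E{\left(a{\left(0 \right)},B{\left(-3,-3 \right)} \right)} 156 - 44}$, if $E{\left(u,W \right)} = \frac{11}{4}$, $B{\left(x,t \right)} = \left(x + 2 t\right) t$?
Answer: $\frac{54807}{385} \approx 142.36$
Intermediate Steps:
$B{\left(x,t \right)} = t \left(x + 2 t\right)$
$a{\left(r \right)} = - r$ ($a{\left(r \right)} = \frac{r}{-1} = r \left(-1\right) = - r$)
$E{\left(u,W \right)} = \frac{11}{4}$ ($E{\left(u,W \right)} = 11 \cdot \frac{1}{4} = \frac{11}{4}$)
$\frac{54807}{E{\left(a{\left(0 \right)},B{\left(-3,-3 \right)} \right)} 156 - 44} = \frac{54807}{\frac{11}{4} \cdot 156 - 44} = \frac{54807}{429 - 44} = \frac{54807}{385}$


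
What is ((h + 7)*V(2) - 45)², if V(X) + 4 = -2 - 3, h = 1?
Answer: 13689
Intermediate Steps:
V(X) = -9 (V(X) = -4 + (-2 - 3) = -4 - 5 = -9)
((h + 7)*V(2) - 45)² = ((1 + 7)*(-9) - 45)² = (8*(-9) - 45)² = (-72 - 45)² = (-117)² = 13689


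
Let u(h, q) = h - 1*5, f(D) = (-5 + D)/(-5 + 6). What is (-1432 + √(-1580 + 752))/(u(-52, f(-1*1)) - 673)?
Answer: 716/365 - 3*I*√23/365 ≈ 1.9616 - 0.039418*I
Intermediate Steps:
f(D) = -5 + D (f(D) = (-5 + D)/1 = (-5 + D)*1 = -5 + D)
u(h, q) = -5 + h (u(h, q) = h - 5 = -5 + h)
(-1432 + √(-1580 + 752))/(u(-52, f(-1*1)) - 673) = (-1432 + √(-1580 + 752))/((-5 - 52) - 673) = (-1432 + √(-828))/(-57 - 673) = (-1432 + 6*I*√23)/(-730) = (-1432 + 6*I*√23)*(-1/730) = 716/365 - 3*I*√23/365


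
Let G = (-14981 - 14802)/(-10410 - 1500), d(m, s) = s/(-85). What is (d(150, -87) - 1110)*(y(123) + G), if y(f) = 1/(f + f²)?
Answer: -2378895567191/857797900 ≈ -2773.3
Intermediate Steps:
d(m, s) = -s/85 (d(m, s) = s*(-1/85) = -s/85)
G = 29783/11910 (G = -29783/(-11910) = -29783*(-1/11910) = 29783/11910 ≈ 2.5007)
(d(150, -87) - 1110)*(y(123) + G) = (-1/85*(-87) - 1110)*(1/(123*(1 + 123)) + 29783/11910) = (87/85 - 1110)*((1/123)/124 + 29783/11910) = -94263*((1/123)*(1/124) + 29783/11910)/85 = -94263*(1/15252 + 29783/11910)/85 = -94263/85*75710371/30275220 = -2378895567191/857797900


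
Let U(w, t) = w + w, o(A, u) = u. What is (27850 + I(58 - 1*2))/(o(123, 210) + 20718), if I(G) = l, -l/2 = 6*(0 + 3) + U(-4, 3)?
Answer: 13915/10464 ≈ 1.3298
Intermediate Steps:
U(w, t) = 2*w
l = -20 (l = -2*(6*(0 + 3) + 2*(-4)) = -2*(6*3 - 8) = -2*(18 - 8) = -2*10 = -20)
I(G) = -20
(27850 + I(58 - 1*2))/(o(123, 210) + 20718) = (27850 - 20)/(210 + 20718) = 27830/20928 = 27830*(1/20928) = 13915/10464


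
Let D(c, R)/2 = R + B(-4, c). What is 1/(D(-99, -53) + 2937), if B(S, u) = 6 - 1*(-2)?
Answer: 1/2847 ≈ 0.00035125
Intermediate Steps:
B(S, u) = 8 (B(S, u) = 6 + 2 = 8)
D(c, R) = 16 + 2*R (D(c, R) = 2*(R + 8) = 2*(8 + R) = 16 + 2*R)
1/(D(-99, -53) + 2937) = 1/((16 + 2*(-53)) + 2937) = 1/((16 - 106) + 2937) = 1/(-90 + 2937) = 1/2847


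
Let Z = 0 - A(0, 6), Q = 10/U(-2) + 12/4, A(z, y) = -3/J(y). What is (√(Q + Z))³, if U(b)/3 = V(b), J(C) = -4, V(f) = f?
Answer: 7*√21/72 ≈ 0.44553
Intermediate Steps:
U(b) = 3*b
A(z, y) = ¾ (A(z, y) = -3/(-4) = -3*(-¼) = ¾)
Q = 4/3 (Q = 10/((3*(-2))) + 12/4 = 10/(-6) + 12*(¼) = 10*(-⅙) + 3 = -5/3 + 3 = 4/3 ≈ 1.3333)
Z = -¾ (Z = 0 - 1*¾ = 0 - ¾ = -¾ ≈ -0.75000)
(√(Q + Z))³ = (√(4/3 - ¾))³ = (√(7/12))³ = (√21/6)³ = 7*√21/72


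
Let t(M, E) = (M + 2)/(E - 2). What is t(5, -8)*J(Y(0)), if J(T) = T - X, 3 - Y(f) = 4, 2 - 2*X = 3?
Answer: 7/20 ≈ 0.35000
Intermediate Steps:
X = -½ (X = 1 - ½*3 = 1 - 3/2 = -½ ≈ -0.50000)
Y(f) = -1 (Y(f) = 3 - 1*4 = 3 - 4 = -1)
t(M, E) = (2 + M)/(-2 + E)
J(T) = ½ + T (J(T) = T - 1*(-½) = T + ½ = ½ + T)
t(5, -8)*J(Y(0)) = ((2 + 5)/(-2 - 8))*(½ - 1) = (7/(-10))*(-½) = -⅒*7*(-½) = -7/10*(-½) = 7/20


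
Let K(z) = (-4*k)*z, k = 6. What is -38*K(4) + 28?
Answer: 3676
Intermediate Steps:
K(z) = -24*z (K(z) = (-4*6)*z = -24*z)
-38*K(4) + 28 = -(-912)*4 + 28 = -38*(-96) + 28 = 3648 + 28 = 3676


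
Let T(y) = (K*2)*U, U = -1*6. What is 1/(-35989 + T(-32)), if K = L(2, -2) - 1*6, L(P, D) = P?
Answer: -1/35941 ≈ -2.7823e-5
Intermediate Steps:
U = -6
K = -4 (K = 2 - 1*6 = 2 - 6 = -4)
T(y) = 48 (T(y) = -4*2*(-6) = -8*(-6) = 48)
1/(-35989 + T(-32)) = 1/(-35989 + 48) = 1/(-35941) = -1/35941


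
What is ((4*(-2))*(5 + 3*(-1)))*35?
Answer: -560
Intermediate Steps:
((4*(-2))*(5 + 3*(-1)))*35 = -8*(5 - 3)*35 = -8*2*35 = -16*35 = -560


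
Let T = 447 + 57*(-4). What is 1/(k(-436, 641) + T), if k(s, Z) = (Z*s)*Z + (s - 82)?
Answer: -1/179144415 ≈ -5.5821e-9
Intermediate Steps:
k(s, Z) = -82 + s + s*Z² (k(s, Z) = s*Z² + (-82 + s) = -82 + s + s*Z²)
T = 219 (T = 447 - 228 = 219)
1/(k(-436, 641) + T) = 1/((-82 - 436 - 436*641²) + 219) = 1/((-82 - 436 - 436*410881) + 219) = 1/((-82 - 436 - 179144116) + 219) = 1/(-179144634 + 219) = 1/(-179144415) = -1/179144415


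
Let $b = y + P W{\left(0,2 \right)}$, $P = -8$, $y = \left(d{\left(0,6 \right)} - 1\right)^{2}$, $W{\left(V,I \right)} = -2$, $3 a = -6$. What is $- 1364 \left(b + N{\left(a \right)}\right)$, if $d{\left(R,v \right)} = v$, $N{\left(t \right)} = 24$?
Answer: $-88660$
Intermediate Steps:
$a = -2$ ($a = \frac{1}{3} \left(-6\right) = -2$)
$y = 25$ ($y = \left(6 - 1\right)^{2} = 5^{2} = 25$)
$b = 41$ ($b = 25 - -16 = 25 + 16 = 41$)
$- 1364 \left(b + N{\left(a \right)}\right) = - 1364 \left(41 + 24\right) = \left(-1364\right) 65 = -88660$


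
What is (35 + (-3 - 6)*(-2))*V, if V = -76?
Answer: -4028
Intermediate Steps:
(35 + (-3 - 6)*(-2))*V = (35 + (-3 - 6)*(-2))*(-76) = (35 - 9*(-2))*(-76) = (35 + 18)*(-76) = 53*(-76) = -4028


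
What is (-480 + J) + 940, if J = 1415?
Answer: 1875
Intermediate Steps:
(-480 + J) + 940 = (-480 + 1415) + 940 = 935 + 940 = 1875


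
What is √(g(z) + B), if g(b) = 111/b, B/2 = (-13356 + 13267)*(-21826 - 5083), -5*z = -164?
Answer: √32206651403/82 ≈ 2188.6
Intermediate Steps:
z = 164/5 (z = -⅕*(-164) = 164/5 ≈ 32.800)
B = 4789802 (B = 2*((-13356 + 13267)*(-21826 - 5083)) = 2*(-89*(-26909)) = 2*2394901 = 4789802)
√(g(z) + B) = √(111/(164/5) + 4789802) = √(111*(5/164) + 4789802) = √(555/164 + 4789802) = √(785528083/164) = √32206651403/82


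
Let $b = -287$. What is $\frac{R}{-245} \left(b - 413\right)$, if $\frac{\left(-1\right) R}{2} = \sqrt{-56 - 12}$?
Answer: $- \frac{80 i \sqrt{17}}{7} \approx - 47.121 i$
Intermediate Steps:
$R = - 4 i \sqrt{17}$ ($R = - 2 \sqrt{-56 - 12} = - 2 \sqrt{-68} = - 2 \cdot 2 i \sqrt{17} = - 4 i \sqrt{17} \approx - 16.492 i$)
$\frac{R}{-245} \left(b - 413\right) = \frac{\left(-4\right) i \sqrt{17}}{-245} \left(-287 - 413\right) = - 4 i \sqrt{17} \left(- \frac{1}{245}\right) \left(-700\right) = \frac{4 i \sqrt{17}}{245} \left(-700\right) = - \frac{80 i \sqrt{17}}{7}$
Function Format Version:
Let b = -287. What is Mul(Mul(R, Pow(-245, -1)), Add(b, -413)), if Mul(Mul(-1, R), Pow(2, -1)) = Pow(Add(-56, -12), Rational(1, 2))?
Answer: Mul(Rational(-80, 7), I, Pow(17, Rational(1, 2))) ≈ Mul(-47.121, I)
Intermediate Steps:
R = Mul(-4, I, Pow(17, Rational(1, 2))) (R = Mul(-2, Pow(Add(-56, -12), Rational(1, 2))) = Mul(-2, Pow(-68, Rational(1, 2))) = Mul(-2, Mul(2, I, Pow(17, Rational(1, 2)))) = Mul(-4, I, Pow(17, Rational(1, 2))) ≈ Mul(-16.492, I))
Mul(Mul(R, Pow(-245, -1)), Add(b, -413)) = Mul(Mul(Mul(-4, I, Pow(17, Rational(1, 2))), Pow(-245, -1)), Add(-287, -413)) = Mul(Mul(Mul(-4, I, Pow(17, Rational(1, 2))), Rational(-1, 245)), -700) = Mul(Mul(Rational(4, 245), I, Pow(17, Rational(1, 2))), -700) = Mul(Rational(-80, 7), I, Pow(17, Rational(1, 2)))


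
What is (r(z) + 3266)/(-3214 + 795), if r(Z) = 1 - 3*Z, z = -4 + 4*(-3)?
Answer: -3315/2419 ≈ -1.3704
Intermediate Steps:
z = -16 (z = -4 - 12 = -16)
(r(z) + 3266)/(-3214 + 795) = ((1 - 3*(-16)) + 3266)/(-3214 + 795) = ((1 + 48) + 3266)/(-2419) = (49 + 3266)*(-1/2419) = 3315*(-1/2419) = -3315/2419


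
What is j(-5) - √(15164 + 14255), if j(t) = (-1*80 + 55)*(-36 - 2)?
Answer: 950 - √29419 ≈ 778.48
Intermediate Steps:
j(t) = 950 (j(t) = (-80 + 55)*(-38) = -25*(-38) = 950)
j(-5) - √(15164 + 14255) = 950 - √(15164 + 14255) = 950 - √29419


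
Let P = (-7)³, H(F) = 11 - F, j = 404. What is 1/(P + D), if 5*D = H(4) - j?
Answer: -5/2112 ≈ -0.0023674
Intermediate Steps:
P = -343
D = -397/5 (D = ((11 - 1*4) - 1*404)/5 = ((11 - 4) - 404)/5 = (7 - 404)/5 = (⅕)*(-397) = -397/5 ≈ -79.400)
1/(P + D) = 1/(-343 - 397/5) = 1/(-2112/5) = -5/2112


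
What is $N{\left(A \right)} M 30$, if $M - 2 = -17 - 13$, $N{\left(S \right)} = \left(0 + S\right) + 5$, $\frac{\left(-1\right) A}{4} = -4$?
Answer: $-17640$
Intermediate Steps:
$A = 16$ ($A = \left(-4\right) \left(-4\right) = 16$)
$N{\left(S \right)} = 5 + S$ ($N{\left(S \right)} = S + 5 = 5 + S$)
$M = -28$ ($M = 2 - 30 = -28$)
$N{\left(A \right)} M 30 = \left(5 + 16\right) \left(-28\right) 30 = 21 \left(-28\right) 30 = \left(-588\right) 30 = -17640$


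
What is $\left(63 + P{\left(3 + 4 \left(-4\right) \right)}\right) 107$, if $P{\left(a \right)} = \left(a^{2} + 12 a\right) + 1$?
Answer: $8239$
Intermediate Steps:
$P{\left(a \right)} = 1 + a^{2} + 12 a$
$\left(63 + P{\left(3 + 4 \left(-4\right) \right)}\right) 107 = \left(63 + \left(1 + \left(3 + 4 \left(-4\right)\right)^{2} + 12 \left(3 + 4 \left(-4\right)\right)\right)\right) 107 = \left(63 + \left(1 + \left(3 - 16\right)^{2} + 12 \left(3 - 16\right)\right)\right) 107 = \left(63 + \left(1 + \left(-13\right)^{2} + 12 \left(-13\right)\right)\right) 107 = \left(63 + \left(1 + 169 - 156\right)\right) 107 = \left(63 + 14\right) 107 = 77 \cdot 107 = 8239$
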